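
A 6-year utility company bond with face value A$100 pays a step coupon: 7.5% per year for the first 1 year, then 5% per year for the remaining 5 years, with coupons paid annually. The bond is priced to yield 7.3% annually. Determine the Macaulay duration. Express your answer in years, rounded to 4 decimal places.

5.1743 years

Periodic yield y = 0.073. Discount each cash flow and weight by its year:
  t   CF        PV=CF/(1+0.073)^t    t·PV
  1         7.50         6.9897         6.9897
  2         5.00         4.3428         8.6856
  3         5.00         4.0474        12.1421
  4         5.00         3.7720        15.0880
  5         5.00         3.5154        17.5769
  6       105.00        68.8004       412.8024
  Σ                     91.4677       473.2847
Price P = Σ PV = 91.4677.
Macaulay duration = Σ(t·PV) / P = 473.2847 / 91.4677 = 5.17434 years.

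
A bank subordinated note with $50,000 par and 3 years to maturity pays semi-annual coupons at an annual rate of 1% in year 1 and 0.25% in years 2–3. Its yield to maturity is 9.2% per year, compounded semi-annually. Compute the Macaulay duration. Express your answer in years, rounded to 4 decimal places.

Periodic yield y = 0.046. Discount each cash flow and weight by its period:
  t   CF        PV=CF/(1+0.046)^t    t·PV
  1       250.00       239.0057       239.0057
  2       250.00       228.4950       456.9899
  3        62.50        54.6116       163.8348
  4        62.50        52.2100       208.8398
  5        62.50        49.9139       249.5696
  6    50,062.50    38,222.7937   229,336.7621
  Σ                 38,847.0299   230,655.0020
Price P = Σ PV = 38,847.0299.
Macaulay duration = Σ(t·PV) / P = 230,655.0020 / 38,847.0299 = 5.93752 half-year periods.
In years: 5.93752 / 2 = 2.96876 years.

2.9688 years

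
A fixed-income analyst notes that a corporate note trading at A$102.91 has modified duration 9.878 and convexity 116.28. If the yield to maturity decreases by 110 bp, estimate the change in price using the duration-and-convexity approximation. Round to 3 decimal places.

+A$11.906

Duration effect: -D_mod·Δy = -9.878 × (-0.011) = +0.108658
Convexity effect: ½·C·(Δy)² = 0.5 × 116.28 × (-0.011)² = +0.00703494
ΔP/P ≈ +0.108658 + 0.00703494 = +0.11569294
ΔP ≈ 102.91 × (+0.11569294) = +11.9059604554.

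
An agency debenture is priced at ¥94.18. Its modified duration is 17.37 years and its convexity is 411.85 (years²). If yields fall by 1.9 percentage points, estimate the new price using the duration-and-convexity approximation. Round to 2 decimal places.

¥132.26

Duration effect: -D_mod·Δy = -17.37 × (-0.019) = +0.330030
Convexity effect: ½·C·(Δy)² = 0.5 × 411.85 × (-0.019)² = +0.074338925
ΔP/P ≈ +0.330030 + 0.074338925 = +0.404368925
New price ≈ 94.18 × (1 + 0.404368925) = 132.2634653565.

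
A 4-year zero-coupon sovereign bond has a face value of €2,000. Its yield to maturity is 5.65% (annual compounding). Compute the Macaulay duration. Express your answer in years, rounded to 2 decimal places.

4.00 years

A zero-coupon bond has a single cash flow at maturity, so its Macaulay duration equals its maturity: 4 years.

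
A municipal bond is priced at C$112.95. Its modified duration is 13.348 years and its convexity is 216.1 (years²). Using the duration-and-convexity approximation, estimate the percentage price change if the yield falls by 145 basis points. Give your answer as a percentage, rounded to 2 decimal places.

Duration effect: -D_mod·Δy = -13.348 × (-0.0145) = +0.193546
Convexity effect: ½·C·(Δy)² = 0.5 × 216.1 × (-0.0145)² = +0.0227175125
ΔP/P ≈ +0.193546 + 0.0227175125 = +0.2162635125
= +21.62635125%.

+21.63%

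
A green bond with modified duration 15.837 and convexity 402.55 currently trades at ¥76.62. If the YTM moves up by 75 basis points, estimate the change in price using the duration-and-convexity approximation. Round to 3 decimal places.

Duration effect: -D_mod·Δy = -15.837 × (+0.0075) = -0.1187775
Convexity effect: ½·C·(Δy)² = 0.5 × 402.55 × (0.0075)² = +0.01132171875
ΔP/P ≈ -0.1187775 + 0.01132171875 = -0.10745578125
ΔP ≈ 76.62 × (-0.10745578125) = -8.233261959375.

-¥8.233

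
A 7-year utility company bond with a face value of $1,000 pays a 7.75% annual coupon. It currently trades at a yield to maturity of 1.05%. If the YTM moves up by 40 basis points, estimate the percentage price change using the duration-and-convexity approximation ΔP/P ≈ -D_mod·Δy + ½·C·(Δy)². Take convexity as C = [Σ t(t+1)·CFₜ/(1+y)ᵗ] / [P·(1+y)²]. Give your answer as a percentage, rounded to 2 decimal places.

-2.30%

With y = 0.0105:
  t   CF        PV=CF/(1+0.0105)^t    t·PV        t(t+1)·PV
  1        77.50        76.6947        76.6947         153.3894
  2        77.50        75.8978       151.7956         455.3867
  3        77.50        75.1091       225.3274         901.3096
  4        77.50        74.3287       297.3147       1,486.5736
  5        77.50        73.5563       367.7817       2,206.6902
  6        77.50        72.7920       436.7521       3,057.2650
  7     1,077.50     1,001.5279     7,010.6953      56,085.5626
  Σ                  1,449.9066     8,566.3616      64,346.1772
P = 1,449.9066; D_Mac = 5.90822 yrs; D_mod = 5.84682 yrs; C = 43.46204.
Duration effect: -5.84682 × (+0.004) = -0.023387
Convexity effect: 0.5 × 43.46204 × (0.004)² = +0.0003477
ΔP/P ≈ -0.023387 + 0.0003477 = -0.023040 = -2.3040%.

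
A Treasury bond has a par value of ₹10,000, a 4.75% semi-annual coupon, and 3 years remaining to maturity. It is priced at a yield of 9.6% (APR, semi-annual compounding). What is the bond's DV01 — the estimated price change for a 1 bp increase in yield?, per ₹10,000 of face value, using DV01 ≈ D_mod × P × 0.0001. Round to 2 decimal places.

₹2.36

Periodic yield y = 0.048.
  t   CF        PV=CF/(1+0.048)^t    t·PV
  1       237.50       226.6221       226.6221
  2       237.50       216.2425       432.4850
  3       237.50       206.3383       619.0148
  4       237.50       196.8877       787.5506
  5       237.50       187.8699       939.3495
  6    10,237.50     7,727.2723    46,363.6340
  Σ                  8,761.2328    49,368.6561
P = 8,761.2328; D_Mac = 5.63490 half-year periods = 2.81745 yrs; D_mod = 2.68841 yrs.
DV01 ≈ 2.68841 × 8,761.2328 × 0.0001 = 2.355375.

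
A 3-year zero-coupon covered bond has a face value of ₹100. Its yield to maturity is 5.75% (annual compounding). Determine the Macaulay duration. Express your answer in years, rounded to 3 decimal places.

A zero-coupon bond has a single cash flow at maturity, so its Macaulay duration equals its maturity: 3 years.

3.000 years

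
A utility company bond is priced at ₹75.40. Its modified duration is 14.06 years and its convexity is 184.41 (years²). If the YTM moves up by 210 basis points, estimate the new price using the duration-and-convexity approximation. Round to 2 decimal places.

Duration effect: -D_mod·Δy = -14.06 × (+0.021) = -0.295260
Convexity effect: ½·C·(Δy)² = 0.5 × 184.41 × (0.021)² = +0.040662405
ΔP/P ≈ -0.295260 + 0.040662405 = -0.254597595
New price ≈ 75.40 × (1 - 0.254597595) = 56.203341337.

₹56.20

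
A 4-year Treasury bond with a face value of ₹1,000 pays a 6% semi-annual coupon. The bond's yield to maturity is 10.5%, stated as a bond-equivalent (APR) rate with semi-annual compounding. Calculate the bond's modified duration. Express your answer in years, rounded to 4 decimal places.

Periodic yield y = 0.0525. First find Macaulay duration:
  t   CF        PV=CF/(1+0.0525)^t    t·PV
  1        30.00        28.5036        28.5036
  2        30.00        27.0818        54.1635
  3        30.00        25.7309        77.1927
  4        30.00        24.4474        97.7896
  5        30.00        23.2279       116.1397
  6        30.00        22.0693       132.4158
  7        30.00        20.9685       146.7792
  8     1,030.00       684.0068     5,472.0540
  Σ                    856.0361     6,125.0382
P = 856.0361; Macaulay duration = 6,125.0382 / 856.0361 = 7.15512 half-year periods = 3.57756 years.
Modified duration = D_Mac / (1 + y) = 3.57756 / 1.0525 = 3.39911 years.

3.3991 years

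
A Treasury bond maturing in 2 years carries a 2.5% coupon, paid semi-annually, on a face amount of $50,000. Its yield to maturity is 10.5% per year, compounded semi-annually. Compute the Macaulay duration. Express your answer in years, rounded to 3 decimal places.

Periodic yield y = 0.0525. Discount each cash flow and weight by its period:
  t   CF        PV=CF/(1+0.0525)^t    t·PV
  1       625.00       593.8242       593.8242
  2       625.00       564.2035     1,128.4071
  3       625.00       536.0604     1,608.1811
  4    50,625.00    41,255.0025   165,020.0102
  Σ                 42,949.0907   168,350.4226
Price P = Σ PV = 42,949.0907.
Macaulay duration = Σ(t·PV) / P = 168,350.4226 / 42,949.0907 = 3.91977 half-year periods.
In years: 3.91977 / 2 = 1.95988 years.

1.960 years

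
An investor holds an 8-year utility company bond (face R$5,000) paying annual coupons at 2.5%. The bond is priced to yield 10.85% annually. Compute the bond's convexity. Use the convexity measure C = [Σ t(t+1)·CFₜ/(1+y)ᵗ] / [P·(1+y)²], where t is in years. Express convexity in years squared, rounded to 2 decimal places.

With y = 0.1085:
  t   CF        PV=CF/(1+0.1085)^t    t·PV        t(t+1)·PV
  1       125.00       112.7650       112.7650         225.5300
  2       125.00       101.7276       203.4551         610.3653
  3       125.00        91.7705       275.3114       1,101.2456
  4       125.00        82.7880       331.1519       1,655.7594
  5       125.00        74.6847       373.4234       2,240.5404
  6       125.00        67.3745       404.2473       2,829.7308
  7       125.00        60.7799       425.4594       3,403.6756
  8     5,125.00     2,248.0620    17,984.4962     161,860.4661
  Σ                  2,839.9522    20,110.3097     173,927.3131
P = 2,839.9522.
Convexity = Σ t(t+1)·PV / [P·(1+y)²] = 173,927.3131 / (2,839.9522 × 1.228772) = 49.84084.

49.84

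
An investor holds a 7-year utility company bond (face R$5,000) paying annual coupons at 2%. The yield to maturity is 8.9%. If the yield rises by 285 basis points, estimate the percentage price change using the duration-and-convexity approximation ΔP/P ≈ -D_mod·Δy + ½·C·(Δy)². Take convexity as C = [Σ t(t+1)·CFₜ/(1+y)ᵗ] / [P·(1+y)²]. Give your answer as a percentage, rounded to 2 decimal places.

With y = 0.089:
  t   CF        PV=CF/(1+0.089)^t    t·PV        t(t+1)·PV
  1       100.00        91.8274        91.8274         183.6547
  2       100.00        84.3226       168.6453         505.9359
  3       100.00        77.4313       232.2938         929.1752
  4       100.00        71.1031       284.4124       1,422.0618
  5       100.00        65.2921       326.4605       1,958.7628
  6       100.00        59.9560       359.7361       2,518.1524
  7     5,100.00     2,807.8572    19,655.0004     157,240.0035
  Σ                  3,257.7897    21,118.3758     164,757.7464
P = 3,257.7897; D_Mac = 6.48242 yrs; D_mod = 5.95264 yrs; C = 42.64489.
Duration effect: -5.95264 × (+0.0285) = -0.169650
Convexity effect: 0.5 × 42.64489 × (0.0285)² = +0.0173192
ΔP/P ≈ -0.169650 + 0.0173192 = -0.152331 = -15.2331%.

-15.23%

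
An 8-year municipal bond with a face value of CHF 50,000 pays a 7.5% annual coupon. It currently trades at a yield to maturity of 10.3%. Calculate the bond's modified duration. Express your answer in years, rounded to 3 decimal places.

5.565 years

Periodic yield y = 0.103. First find Macaulay duration:
  t   CF        PV=CF/(1+0.103)^t    t·PV
  1     3,750.00     3,399.8187     3,399.8187
  2     3,750.00     3,082.3379     6,164.6758
  3     3,750.00     2,794.5040     8,383.5119
  4     3,750.00     2,533.5485    10,134.1939
  5     3,750.00     2,296.9614    11,484.8072
  6     3,750.00     2,082.4673    12,494.8039
  7     3,750.00     1,888.0030    13,216.0210
  8    53,750.00    24,534.3394   196,274.7153
  Σ                 42,611.9802   261,552.5476
P = 42,611.9802; Macaulay duration = 261,552.5476 / 42,611.9802 = 6.13801 years.
Modified duration = D_Mac / (1 + y) = 6.13801 / 1.103 = 5.56483 years.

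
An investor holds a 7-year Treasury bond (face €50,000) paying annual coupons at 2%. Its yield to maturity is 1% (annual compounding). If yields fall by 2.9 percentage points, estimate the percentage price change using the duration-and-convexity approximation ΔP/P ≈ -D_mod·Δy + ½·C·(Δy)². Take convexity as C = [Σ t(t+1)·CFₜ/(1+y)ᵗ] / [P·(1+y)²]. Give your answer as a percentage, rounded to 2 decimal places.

+21.14%

With y = 0.01:
  t   CF        PV=CF/(1+0.01)^t    t·PV        t(t+1)·PV
  1     1,000.00       990.0990       990.0990       1,980.1980
  2     1,000.00       980.2960     1,960.5921       5,881.7763
  3     1,000.00       970.5901     2,911.7704      11,647.0818
  4     1,000.00       960.9803     3,843.9214      19,219.6069
  5     1,000.00       951.4657     4,757.3284      28,543.9706
  6     1,000.00       942.0452     5,652.2714      39,565.8999
  7    51,000.00    47,568.6208   332,980.3455   2,663,842.7642
  Σ                 53,364.0973   353,096.3283   2,770,681.2977
P = 53,364.0973; D_Mac = 6.61674 yrs; D_mod = 6.55123 yrs; C = 50.89729.
Duration effect: -6.55123 × (-0.029) = +0.189986
Convexity effect: 0.5 × 50.89729 × (-0.029)² = +0.0214023
ΔP/P ≈ +0.189986 + 0.0214023 = +0.211388 = +21.1388%.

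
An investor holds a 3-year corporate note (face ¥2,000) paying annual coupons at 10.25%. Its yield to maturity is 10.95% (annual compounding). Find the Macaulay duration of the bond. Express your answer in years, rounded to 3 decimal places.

2.727 years

Periodic yield y = 0.1095. Discount each cash flow and weight by its year:
  t   CF        PV=CF/(1+0.1095)^t    t·PV
  1       205.00       184.7679       184.7679
  2       205.00       166.5326       333.0652
  3     2,205.00     1,614.4577     4,843.3731
  Σ                  1,965.7582     5,361.2062
Price P = Σ PV = 1,965.7582.
Macaulay duration = Σ(t·PV) / P = 5,361.2062 / 1,965.7582 = 2.72730 years.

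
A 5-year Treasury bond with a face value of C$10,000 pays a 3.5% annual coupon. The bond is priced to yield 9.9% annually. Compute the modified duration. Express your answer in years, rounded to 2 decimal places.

4.20 years

Periodic yield y = 0.099. First find Macaulay duration:
  t   CF        PV=CF/(1+0.099)^t    t·PV
  1       350.00       318.4713       318.4713
  2       350.00       289.7828       579.5657
  3       350.00       263.6787       791.0360
  4       350.00       239.9260       959.7039
  5    10,350.00     6,455.8271    32,279.1353
  Σ                  7,567.6859    34,927.9122
P = 7,567.6859; Macaulay duration = 34,927.9122 / 7,567.6859 = 4.61540 years.
Modified duration = D_Mac / (1 + y) = 4.61540 / 1.099 = 4.19964 years.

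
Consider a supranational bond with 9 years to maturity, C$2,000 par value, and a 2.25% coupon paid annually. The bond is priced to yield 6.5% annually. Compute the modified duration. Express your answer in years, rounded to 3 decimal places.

Periodic yield y = 0.065. First find Macaulay duration:
  t   CF        PV=CF/(1+0.065)^t    t·PV
  1        45.00        42.2535        42.2535
  2        45.00        39.6747        79.3493
  3        45.00        37.2532       111.7596
  4        45.00        34.9795       139.9182
  5        45.00        32.8446       164.2232
  6        45.00        30.8400       185.0402
  7        45.00        28.9578       202.7045
  8        45.00        27.1904       217.5232
  9     2,045.00     1,160.2374    10,442.1362
  Σ                  1,434.2311    11,584.9079
P = 1,434.2311; Macaulay duration = 11,584.9079 / 1,434.2311 = 8.07743 years.
Modified duration = D_Mac / (1 + y) = 8.07743 / 1.065 = 7.58445 years.

7.584 years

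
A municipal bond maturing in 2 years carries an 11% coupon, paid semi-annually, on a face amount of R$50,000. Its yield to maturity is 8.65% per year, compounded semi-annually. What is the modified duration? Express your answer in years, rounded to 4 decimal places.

Periodic yield y = 0.04325. First find Macaulay duration:
  t   CF        PV=CF/(1+0.04325)^t    t·PV
  1     2,750.00     2,635.9933     2,635.9933
  2     2,750.00     2,526.7130     5,053.4259
  3     2,750.00     2,421.9631     7,265.8892
  4    52,750.00    44,531.6606   178,126.6424
  Σ                 52,116.3299   193,081.9508
P = 52,116.3299; Macaulay duration = 193,081.9508 / 52,116.3299 = 3.70483 half-year periods = 1.85241 years.
Modified duration = D_Mac / (1 + y) = 1.85241 / 1.04325 = 1.77562 years.

1.7756 years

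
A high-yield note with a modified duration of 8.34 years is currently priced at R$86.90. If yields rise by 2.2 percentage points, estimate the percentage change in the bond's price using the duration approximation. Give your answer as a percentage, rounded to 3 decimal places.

-18.348%

Duration approximation: ΔP/P ≈ -D_mod · Δy = -8.34 × (+0.022) = -0.183480.
As a percentage: -18.3480%.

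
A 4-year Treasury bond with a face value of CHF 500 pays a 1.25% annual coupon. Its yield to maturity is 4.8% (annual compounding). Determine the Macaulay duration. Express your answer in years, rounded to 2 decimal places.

3.92 years

Periodic yield y = 0.048. Discount each cash flow and weight by its year:
  t   CF        PV=CF/(1+0.048)^t    t·PV
  1         6.25         5.9637         5.9637
  2         6.25         5.6906        11.3812
  3         6.25         5.4300        16.2899
  4       506.25       419.6816     1,678.7263
  Σ                    436.7659     1,712.3611
Price P = Σ PV = 436.7659.
Macaulay duration = Σ(t·PV) / P = 1,712.3611 / 436.7659 = 3.92055 years.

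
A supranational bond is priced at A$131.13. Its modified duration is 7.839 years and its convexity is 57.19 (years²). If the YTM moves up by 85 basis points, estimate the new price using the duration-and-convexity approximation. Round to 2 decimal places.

Duration effect: -D_mod·Δy = -7.839 × (+0.0085) = -0.0666315
Convexity effect: ½·C·(Δy)² = 0.5 × 57.19 × (0.0085)² = +0.00206598875
ΔP/P ≈ -0.0666315 + 0.00206598875 = -0.06456551125
New price ≈ 131.13 × (1 - 0.06456551125) = 122.6635245097875.

A$122.66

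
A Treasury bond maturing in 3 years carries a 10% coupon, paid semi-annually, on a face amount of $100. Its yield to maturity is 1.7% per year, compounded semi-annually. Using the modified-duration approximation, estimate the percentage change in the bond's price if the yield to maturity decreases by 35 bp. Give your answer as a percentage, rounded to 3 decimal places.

+0.938%

Periodic yield y = 0.0085. Modified duration first:
  t   CF        PV=CF/(1+0.0085)^t    t·PV
  1         5.00         4.9579         4.9579
  2         5.00         4.9161         9.8321
  3         5.00         4.8746        14.6239
  4         5.00         4.8336        19.3342
  5         5.00         4.7928        23.9641
  6       105.00        99.8008       598.8046
  Σ                    124.1757       671.5168
P = 124.1757; D_Mac = 5.40780 half-year periods = 2.70390 yrs; D_mod = 2.70390/(1+0.0085) = 2.68111 yrs.
ΔP/P ≈ -D_mod · Δy = -2.68111 × (-0.0035) = +0.009384 = +0.9384%.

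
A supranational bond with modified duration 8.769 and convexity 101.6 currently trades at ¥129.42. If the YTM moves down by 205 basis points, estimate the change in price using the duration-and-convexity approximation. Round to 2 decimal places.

Duration effect: -D_mod·Δy = -8.769 × (-0.0205) = +0.1797645
Convexity effect: ½·C·(Δy)² = 0.5 × 101.6 × (-0.0205)² = +0.0213487
ΔP/P ≈ +0.1797645 + 0.0213487 = +0.2011132
ΔP ≈ 129.42 × (+0.2011132) = +26.028070344.

+¥26.03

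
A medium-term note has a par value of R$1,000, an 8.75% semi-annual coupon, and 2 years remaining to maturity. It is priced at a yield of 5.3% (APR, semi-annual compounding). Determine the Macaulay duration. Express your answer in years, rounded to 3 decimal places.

1.882 years

Periodic yield y = 0.0265. Discount each cash flow and weight by its period:
  t   CF        PV=CF/(1+0.0265)^t    t·PV
  1        43.75        42.6206        42.6206
  2        43.75        41.5203        83.0405
  3        43.75        40.4484       121.3452
  4     1,043.75       940.0710     3,760.2842
  Σ                  1,064.6602     4,007.2904
Price P = Σ PV = 1,064.6602.
Macaulay duration = Σ(t·PV) / P = 4,007.2904 / 1,064.6602 = 3.76391 half-year periods.
In years: 3.76391 / 2 = 1.88196 years.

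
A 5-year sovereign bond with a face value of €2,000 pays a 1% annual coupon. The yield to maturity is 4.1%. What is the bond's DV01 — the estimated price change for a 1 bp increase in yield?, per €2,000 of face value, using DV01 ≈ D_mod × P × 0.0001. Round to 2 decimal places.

Periodic yield y = 0.041.
  t   CF        PV=CF/(1+0.041)^t    t·PV
  1        20.00        19.2123        19.2123
  2        20.00        18.4556        36.9112
  3        20.00        17.7287        53.1862
  4        20.00        17.0305        68.1219
  5     2,020.00     1,652.3336     8,261.6678
  Σ                  1,724.7607     8,439.0995
P = 1,724.7607; D_Mac = 4.89291 yrs; D_mod = 4.70020 yrs.
DV01 ≈ 4.70020 × 1,724.7607 × 0.0001 = 0.810672.

€0.81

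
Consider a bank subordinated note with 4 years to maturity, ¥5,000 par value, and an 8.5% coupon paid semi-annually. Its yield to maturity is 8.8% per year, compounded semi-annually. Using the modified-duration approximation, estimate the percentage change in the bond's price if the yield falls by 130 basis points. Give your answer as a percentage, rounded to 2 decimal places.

Periodic yield y = 0.044. Modified duration first:
  t   CF        PV=CF/(1+0.044)^t    t·PV
  1       212.50       203.5441       203.5441
  2       212.50       194.9656       389.9312
  3       212.50       186.7486       560.2459
  4       212.50       178.8780       715.5120
  5       212.50       171.3391       856.6954
  6       212.50       164.1179       984.7074
  7       212.50       157.2011     1,100.4074
  8     5,212.50     3,693.5338    29,548.2705
  Σ                  4,950.3281    34,359.3138
P = 4,950.3281; D_Mac = 6.94082 half-year periods = 3.47041 yrs; D_mod = 3.47041/(1+0.044) = 3.32415 yrs.
ΔP/P ≈ -D_mod · Δy = -3.32415 × (-0.013) = +0.043214 = +4.3214%.

+4.32%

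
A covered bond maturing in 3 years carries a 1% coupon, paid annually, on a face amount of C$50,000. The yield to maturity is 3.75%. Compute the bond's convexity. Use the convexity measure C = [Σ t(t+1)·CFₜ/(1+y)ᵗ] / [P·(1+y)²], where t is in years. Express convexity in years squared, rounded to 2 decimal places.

With y = 0.0375:
  t   CF        PV=CF/(1+0.0375)^t    t·PV        t(t+1)·PV
  1       500.00       481.9277       481.9277         963.8554
  2       500.00       464.5086       929.0173       2,787.0518
  3    50,500.00    45,219.6360   135,658.9079     542,635.6318
  Σ                 46,166.0723   137,069.8529     546,386.5390
P = 46,166.0723.
Convexity = Σ t(t+1)·PV / [P·(1+y)²] = 546,386.5390 / (46,166.0723 × 1.076406) = 10.99514.

11.00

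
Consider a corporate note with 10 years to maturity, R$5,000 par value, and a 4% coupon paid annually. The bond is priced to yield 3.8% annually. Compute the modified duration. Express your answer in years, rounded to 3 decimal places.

8.141 years

Periodic yield y = 0.038. First find Macaulay duration:
  t   CF        PV=CF/(1+0.038)^t    t·PV
  1       200.00       192.6782       192.6782
  2       200.00       185.6245       371.2490
  3       200.00       178.8290       536.4870
  4       200.00       172.2823       689.1291
  5       200.00       165.9752       829.8761
  6       200.00       159.8990       959.3943
  7       200.00       154.0453     1,078.3173
  8       200.00       148.4059     1,187.2472
  9       200.00       142.9729     1,286.7564
  10    5,200.00     3,581.2102    35,812.1016
  Σ                  5,081.9226    42,943.2361
P = 5,081.9226; Macaulay duration = 42,943.2361 / 5,081.9226 = 8.45019 years.
Modified duration = D_Mac / (1 + y) = 8.45019 / 1.038 = 8.14084 years.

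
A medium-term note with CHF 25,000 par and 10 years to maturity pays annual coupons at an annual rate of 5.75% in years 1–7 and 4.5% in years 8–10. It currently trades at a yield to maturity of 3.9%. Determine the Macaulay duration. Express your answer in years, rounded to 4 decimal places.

8.0168 years

Periodic yield y = 0.039. Discount each cash flow and weight by its year:
  t   CF        PV=CF/(1+0.039)^t    t·PV
  1     1,437.50     1,383.5419     1,383.5419
  2     1,437.50     1,331.6091     2,663.2182
  3     1,437.50     1,281.6257     3,844.8771
  4     1,437.50     1,233.5185     4,934.0740
  5     1,437.50     1,187.2170     5,936.0851
  6     1,437.50     1,142.6535     6,855.9212
  7     1,437.50     1,099.7628     7,698.3395
  8     1,125.00       828.3772     6,627.0177
  9     1,125.00       797.2832     7,175.5485
  10   26,125.00    17,819.7179   178,197.1786
  Σ                 28,105.3068   225,315.8018
Price P = Σ PV = 28,105.3068.
Macaulay duration = Σ(t·PV) / P = 225,315.8018 / 28,105.3068 = 8.01684 years.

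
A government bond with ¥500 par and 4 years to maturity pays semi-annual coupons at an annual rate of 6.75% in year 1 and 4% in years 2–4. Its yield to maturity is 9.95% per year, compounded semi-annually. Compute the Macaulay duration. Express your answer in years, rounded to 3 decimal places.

Periodic yield y = 0.04975. Discount each cash flow and weight by its period:
  t   CF        PV=CF/(1+0.04975)^t    t·PV
  1       16.875        16.0753        16.0753
  2       16.875        15.3134        30.6268
  3       10.000         8.6445        25.9336
  4       10.000         8.2349        32.9395
  5       10.000         7.8446        39.2230
  6       10.000         7.4728        44.8369
  7       10.000         7.1187        49.8307
  8      510.000       345.8463     2,766.7702
  Σ                    416.5505     3,006.2360
Price P = Σ PV = 416.5505.
Macaulay duration = Σ(t·PV) / P = 3,006.2360 / 416.5505 = 7.21698 half-year periods.
In years: 7.21698 / 2 = 3.60849 years.

3.608 years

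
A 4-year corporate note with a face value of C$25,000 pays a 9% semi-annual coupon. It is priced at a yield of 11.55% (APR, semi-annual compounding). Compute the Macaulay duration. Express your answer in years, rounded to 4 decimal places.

3.4187 years

Periodic yield y = 0.05775. Discount each cash flow and weight by its period:
  t   CF        PV=CF/(1+0.05775)^t    t·PV
  1     1,125.00     1,063.5784     1,063.5784
  2     1,125.00     1,005.5101     2,011.0203
  3     1,125.00       950.6123     2,851.8368
  4     1,125.00       898.7117     3,594.8467
  5     1,125.00       849.6447     4,248.2235
  6     1,125.00       803.2566     4,819.5398
  7     1,125.00       759.4012     5,315.8085
  8    26,125.00    16,672.1661   133,377.3284
  Σ                 23,002.8810   157,282.1823
Price P = Σ PV = 23,002.8810.
Macaulay duration = Σ(t·PV) / P = 157,282.1823 / 23,002.8810 = 6.83750 half-year periods.
In years: 6.83750 / 2 = 3.41875 years.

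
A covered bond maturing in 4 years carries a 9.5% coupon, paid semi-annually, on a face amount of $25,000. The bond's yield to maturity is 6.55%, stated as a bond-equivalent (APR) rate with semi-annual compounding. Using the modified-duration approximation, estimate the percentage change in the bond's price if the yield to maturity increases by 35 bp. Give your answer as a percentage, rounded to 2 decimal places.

-1.17%

Periodic yield y = 0.03275. Modified duration first:
  t   CF        PV=CF/(1+0.03275)^t    t·PV
  1     1,187.50     1,149.8427     1,149.8427
  2     1,187.50     1,113.3795     2,226.7590
  3     1,187.50     1,078.0726     3,234.2178
  4     1,187.50     1,043.8854     4,175.5414
  5     1,187.50     1,010.7822     5,053.9112
  6     1,187.50       978.7289     5,872.3732
  7     1,187.50       947.6920     6,633.8437
  8    26,187.50    20,236.3607   161,890.8853
  Σ                 27,558.7438   190,237.3742
P = 27,558.7438; D_Mac = 6.90298 half-year periods = 3.45149 yrs; D_mod = 3.45149/(1+0.03275) = 3.34204 yrs.
ΔP/P ≈ -D_mod · Δy = -3.34204 × (+0.0035) = -0.011697 = -1.1697%.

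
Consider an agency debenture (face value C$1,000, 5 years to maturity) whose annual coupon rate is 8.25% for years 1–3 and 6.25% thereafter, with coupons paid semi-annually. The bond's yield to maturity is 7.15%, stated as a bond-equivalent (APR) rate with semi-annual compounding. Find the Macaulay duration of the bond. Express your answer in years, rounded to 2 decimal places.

Periodic yield y = 0.03575. Discount each cash flow and weight by its period:
  t   CF        PV=CF/(1+0.03575)^t    t·PV
  1        41.25        39.8262        39.8262
  2        41.25        38.4516        76.9031
  3        41.25        37.1244       111.3731
  4        41.25        35.8430       143.3719
  5        41.25        34.6058       173.0291
  6        41.25        33.4114       200.4682
  7        31.25        24.4380       171.0659
  8        31.25        23.5945       188.7559
  9        31.25        22.7801       205.0209
  10    1,031.25       725.7960     7,257.9595
  Σ                  1,015.8709     8,567.7739
Price P = Σ PV = 1,015.8709.
Macaulay duration = Σ(t·PV) / P = 8,567.7739 / 1,015.8709 = 8.43392 half-year periods.
In years: 8.43392 / 2 = 4.21696 years.

4.22 years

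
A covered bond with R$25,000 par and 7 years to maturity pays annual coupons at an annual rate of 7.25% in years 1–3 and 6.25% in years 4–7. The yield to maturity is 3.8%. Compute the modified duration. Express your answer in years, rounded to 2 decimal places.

Periodic yield y = 0.038. First find Macaulay duration:
  t   CF        PV=CF/(1+0.038)^t    t·PV
  1     1,812.50     1,746.1464     1,746.1464
  2     1,812.50     1,682.2220     3,364.4440
  3     1,812.50     1,620.6378     4,861.9133
  4     1,562.50     1,345.9552     5,383.8209
  5     1,562.50     1,296.6813     6,483.4067
  6     1,562.50     1,249.2113     7,495.2678
  7    26,562.50    20,459.1446   143,214.0125
  Σ                 29,399.9987   172,549.0116
P = 29,399.9987; Macaulay duration = 172,549.0116 / 29,399.9987 = 5.86901 years.
Modified duration = D_Mac / (1 + y) = 5.86901 / 1.038 = 5.65416 years.

5.65 years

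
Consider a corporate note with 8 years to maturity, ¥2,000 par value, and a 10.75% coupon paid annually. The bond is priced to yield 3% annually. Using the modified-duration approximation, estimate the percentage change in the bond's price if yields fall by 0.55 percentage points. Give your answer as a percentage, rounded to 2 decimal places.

+3.32%

Periodic yield y = 0.03. Modified duration first:
  t   CF        PV=CF/(1+0.03)^t    t·PV
  1       215.00       208.7379       208.7379
  2       215.00       202.6581       405.3162
  3       215.00       196.7555       590.2664
  4       215.00       191.0247       764.0989
  5       215.00       185.4609       927.3044
  6       215.00       180.0591     1,080.3547
  7       215.00       174.8147     1,223.7027
  8     2,215.00     1,748.5415    13,988.3316
  Σ                  3,088.0523    19,188.1128
P = 3,088.0523; D_Mac = 6.21366 yrs; D_mod = 6.21366/(1+0.03) = 6.03268 yrs.
ΔP/P ≈ -D_mod · Δy = -6.03268 × (-0.0055) = +0.033180 = +3.3180%.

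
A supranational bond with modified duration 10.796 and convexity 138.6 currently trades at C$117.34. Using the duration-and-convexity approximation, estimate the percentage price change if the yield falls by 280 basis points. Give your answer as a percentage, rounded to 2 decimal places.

+35.66%

Duration effect: -D_mod·Δy = -10.796 × (-0.028) = +0.302288
Convexity effect: ½·C·(Δy)² = 0.5 × 138.6 × (-0.028)² = +0.0543312
ΔP/P ≈ +0.302288 + 0.0543312 = +0.3566192
= +35.66192%.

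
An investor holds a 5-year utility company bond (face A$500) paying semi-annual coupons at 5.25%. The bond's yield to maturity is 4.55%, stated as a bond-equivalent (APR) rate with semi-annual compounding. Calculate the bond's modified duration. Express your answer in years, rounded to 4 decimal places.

Periodic yield y = 0.02275. First find Macaulay duration:
  t   CF        PV=CF/(1+0.02275)^t    t·PV
  1       13.125        12.8330        12.8330
  2       13.125        12.5476        25.0952
  3       13.125        12.2685        36.8054
  4       13.125        11.9956        47.9823
  5       13.125        11.7288        58.6438
  6       13.125        11.4679        68.8072
  7       13.125        11.2128        78.4894
  8       13.125        10.9634        87.7068
  9       13.125        10.7195        96.4754
  10     513.125       409.7588     4,097.5880
  Σ                    515.4957     4,610.4265
P = 515.4957; Macaulay duration = 4,610.4265 / 515.4957 = 8.94368 half-year periods = 4.47184 years.
Modified duration = D_Mac / (1 + y) = 4.47184 / 1.02275 = 4.37237 years.

4.3724 years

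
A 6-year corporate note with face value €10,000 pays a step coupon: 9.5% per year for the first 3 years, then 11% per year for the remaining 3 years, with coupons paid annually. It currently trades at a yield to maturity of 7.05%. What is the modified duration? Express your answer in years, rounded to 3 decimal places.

4.586 years

Periodic yield y = 0.0705. First find Macaulay duration:
  t   CF        PV=CF/(1+0.0705)^t    t·PV
  1       950.00       887.4358       887.4358
  2       950.00       828.9919     1,657.9837
  3       950.00       774.3969     2,323.1906
  4     1,100.00       837.6180     3,350.4720
  5     1,100.00       782.4549     3,912.2746
  6    11,100.00     7,375.6950    44,254.1700
  Σ                 11,486.5924    56,385.5266
P = 11,486.5924; Macaulay duration = 56,385.5266 / 11,486.5924 = 4.90881 years.
Modified duration = D_Mac / (1 + y) = 4.90881 / 1.0705 = 4.58553 years.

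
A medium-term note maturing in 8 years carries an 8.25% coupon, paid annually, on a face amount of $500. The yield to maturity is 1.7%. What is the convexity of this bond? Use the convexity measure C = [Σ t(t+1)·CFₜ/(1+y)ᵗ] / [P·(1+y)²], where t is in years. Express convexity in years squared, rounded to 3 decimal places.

52.532

With y = 0.017:
  t   CF        PV=CF/(1+0.017)^t    t·PV        t(t+1)·PV
  1        41.25        40.5605        40.5605          81.1209
  2        41.25        39.8825        79.7649         239.2948
  3        41.25        39.2158       117.6474         470.5896
  4        41.25        38.5603       154.2411         771.2055
  5        41.25        37.9157       189.5785       1,137.4713
  6        41.25        37.2819       223.6915       1,565.8405
  7        41.25        36.6587       256.6110       2,052.8883
  8       541.25       472.9664     3,783.7312      34,053.5806
  Σ                    743.0418     4,845.8262      40,371.9915
P = 743.0418.
Convexity = Σ t(t+1)·PV / [P·(1+y)²] = 40,371.9915 / (743.0418 × 1.034289) = 52.53213.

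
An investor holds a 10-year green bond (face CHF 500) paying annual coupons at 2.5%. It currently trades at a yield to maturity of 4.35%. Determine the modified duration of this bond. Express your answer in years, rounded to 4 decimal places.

Periodic yield y = 0.0435. First find Macaulay duration:
  t   CF        PV=CF/(1+0.0435)^t    t·PV
  1        12.50        11.9789        11.9789
  2        12.50        11.4796        22.9591
  3        12.50        11.0010        33.0030
  4        12.50        10.5424        42.1697
  5        12.50        10.1029        50.5147
  6        12.50         9.6818        58.0907
  7        12.50         9.2782        64.9473
  8        12.50         8.8914        71.1312
  9        12.50         8.5208        76.6868
  10      512.50       334.7876     3,347.8758
  Σ                    426.2645     3,779.3572
P = 426.2645; Macaulay duration = 3,779.3572 / 426.2645 = 8.86622 years.
Modified duration = D_Mac / (1 + y) = 8.86622 / 1.0435 = 8.49662 years.

8.4966 years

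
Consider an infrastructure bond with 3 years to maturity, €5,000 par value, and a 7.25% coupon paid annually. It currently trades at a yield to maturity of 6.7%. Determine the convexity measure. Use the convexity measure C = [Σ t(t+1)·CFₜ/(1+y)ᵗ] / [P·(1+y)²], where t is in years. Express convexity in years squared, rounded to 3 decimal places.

With y = 0.067:
  t   CF        PV=CF/(1+0.067)^t    t·PV        t(t+1)·PV
  1       362.50       339.7376       339.7376         679.4752
  2       362.50       318.4045       636.8090       1,910.4269
  3     5,362.50     4,414.4240    13,243.2721      52,973.0883
  Σ                  5,072.5661    14,219.8186      55,562.9904
P = 5,072.5661.
Convexity = Σ t(t+1)·PV / [P·(1+y)²] = 55,562.9904 / (5,072.5661 × 1.138489) = 9.62120.

9.621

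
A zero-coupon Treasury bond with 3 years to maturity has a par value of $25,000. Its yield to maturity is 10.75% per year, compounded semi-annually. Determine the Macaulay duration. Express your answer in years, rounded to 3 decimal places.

A zero-coupon bond has a single cash flow at maturity, so its Macaulay duration equals its maturity: 3 years.
(Equivalently: 6 semi-annual periods ÷ 2 = 3 years.)

3.000 years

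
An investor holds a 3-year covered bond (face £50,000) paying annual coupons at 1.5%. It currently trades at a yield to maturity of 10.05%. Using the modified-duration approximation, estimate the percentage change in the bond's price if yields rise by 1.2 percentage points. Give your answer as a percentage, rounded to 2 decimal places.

Periodic yield y = 0.1005. Modified duration first:
  t   CF        PV=CF/(1+0.1005)^t    t·PV
  1       750.00       681.5084       681.5084
  2       750.00       619.2716     1,238.5432
  3    50,750.00    38,077.2790   114,231.8369
  Σ                 39,378.0590   116,151.8886
P = 39,378.0590; D_Mac = 2.94966 yrs; D_mod = 2.94966/(1+0.1005) = 2.68029 yrs.
ΔP/P ≈ -D_mod · Δy = -2.68029 × (+0.012) = -0.032163 = -3.2163%.

-3.22%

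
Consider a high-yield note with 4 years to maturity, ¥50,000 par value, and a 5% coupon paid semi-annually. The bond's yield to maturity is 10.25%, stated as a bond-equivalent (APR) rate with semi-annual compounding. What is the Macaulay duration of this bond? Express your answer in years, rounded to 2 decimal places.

Periodic yield y = 0.05125. Discount each cash flow and weight by its period:
  t   CF        PV=CF/(1+0.05125)^t    t·PV
  1     1,250.00     1,189.0606     1,189.0606
  2     1,250.00     1,131.0922     2,262.1843
  3     1,250.00     1,075.9497     3,227.8492
  4     1,250.00     1,023.4956     4,093.9824
  5     1,250.00       973.5987     4,867.9933
  6     1,250.00       926.1343     5,556.8057
  7     1,250.00       880.9839     6,166.8870
  8    51,250.00    34,359.4180   274,875.3442
  Σ                 41,559.7330   302,240.1069
Price P = Σ PV = 41,559.7330.
Macaulay duration = Σ(t·PV) / P = 302,240.1069 / 41,559.7330 = 7.27243 half-year periods.
In years: 7.27243 / 2 = 3.63621 years.

3.64 years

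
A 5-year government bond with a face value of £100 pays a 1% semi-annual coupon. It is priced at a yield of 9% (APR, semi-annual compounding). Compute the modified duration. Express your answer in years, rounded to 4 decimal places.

Periodic yield y = 0.045. First find Macaulay duration:
  t   CF        PV=CF/(1+0.045)^t    t·PV
  1         0.50         0.4785         0.4785
  2         0.50         0.4579         0.9157
  3         0.50         0.4381         1.3144
  4         0.50         0.4193         1.6771
  5         0.50         0.4012         2.0061
  6         0.50         0.3839         2.3037
  7         0.50         0.3674         2.5719
  8         0.50         0.3516         2.8127
  9         0.50         0.3365         3.0281
  10      100.50        64.7147       647.1473
  Σ                     68.3491       664.2556
P = 68.3491; Macaulay duration = 664.2556 / 68.3491 = 9.71857 half-year periods = 4.85928 years.
Modified duration = D_Mac / (1 + y) = 4.85928 / 1.045 = 4.65003 years.

4.6500 years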